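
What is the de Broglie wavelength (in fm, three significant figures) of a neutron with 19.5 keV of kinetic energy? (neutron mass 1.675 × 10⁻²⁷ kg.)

λ = 205 fm

KE = 19.5 keV = 3.124 × 10⁻¹⁵ J.
p = √(2mKE) = √(2 × 1.675 × 10⁻²⁷ × 3.124 × 10⁻¹⁵) = 3.235 × 10⁻²¹ kg·m/s.
λ = h/p = 6.626 × 10⁻³⁴ / 3.235 × 10⁻²¹ = 2.05 × 10⁻¹³ m = 205 fm.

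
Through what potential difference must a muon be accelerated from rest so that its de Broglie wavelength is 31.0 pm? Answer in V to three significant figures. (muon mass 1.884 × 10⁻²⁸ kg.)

p = h/λ = 6.626 × 10⁻³⁴ / 3.100 × 10⁻¹¹ = 2.137 × 10⁻²³ kg·m/s.
KE = p²/(2m) = 1.212 × 10⁻¹⁸ J.
V = KE/e = 1.212 × 10⁻¹⁸ / (1.602 × 10⁻¹⁹) = 7.57 V.

V = 7.57 V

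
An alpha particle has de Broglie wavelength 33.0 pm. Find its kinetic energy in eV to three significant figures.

KE = 0.189 eV

p = h/λ = 6.626 × 10⁻³⁴ / 3.300 × 10⁻¹¹ = 2.008 × 10⁻²³ kg·m/s.
KE = p²/(2m) = (2.008 × 10⁻²³)² / (2 × 6.645 × 10⁻²⁷) = 3.034 × 10⁻²⁰ J = 0.189 eV.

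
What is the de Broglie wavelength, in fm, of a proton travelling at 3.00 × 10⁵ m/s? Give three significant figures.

p = mv = 1.673 × 10⁻²⁷ × 3.00 × 10⁵ = 5.019 × 10⁻²² kg·m/s.
λ = h/p = 6.626 × 10⁻³⁴ / 5.019 × 10⁻²² = 1.32 × 10⁻¹² m = 1320 fm.

λ = 1320 fm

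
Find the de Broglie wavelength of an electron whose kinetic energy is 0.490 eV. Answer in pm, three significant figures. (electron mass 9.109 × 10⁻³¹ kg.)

λ = 1750 pm

KE = 0.490 eV = 7.850 × 10⁻²⁰ J.
p = √(2mKE) = √(2 × 9.109 × 10⁻³¹ × 7.850 × 10⁻²⁰) = 3.782 × 10⁻²⁵ kg·m/s.
λ = h/p = 6.626 × 10⁻³⁴ / 3.782 × 10⁻²⁵ = 1.75 × 10⁻⁹ m = 1750 pm.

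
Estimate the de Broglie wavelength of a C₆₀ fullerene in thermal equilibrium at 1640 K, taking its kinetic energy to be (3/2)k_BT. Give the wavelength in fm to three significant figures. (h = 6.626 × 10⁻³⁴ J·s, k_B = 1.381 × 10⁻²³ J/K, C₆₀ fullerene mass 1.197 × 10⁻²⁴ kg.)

λ = 2320 fm

KE = (3/2)k_BT = 1.5 × 1.381 × 10⁻²³ × 1640 = 3.397 × 10⁻²⁰ J.
p = √(2mKE) = √(2 × 1.197 × 10⁻²⁴ × 3.397 × 10⁻²⁰) = 2.852 × 10⁻²² kg·m/s.
λ = h/p = 2.32 × 10⁻¹² m = 2320 fm.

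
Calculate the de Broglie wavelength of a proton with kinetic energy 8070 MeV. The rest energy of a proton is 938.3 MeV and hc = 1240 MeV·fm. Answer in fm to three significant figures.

λ = 0.138 fm

Total energy E = KE + m₀c² = 8070 + 938.3 = 9008.3 MeV.
(pc)² = E² − (m₀c²)² = (9008.3)² − (938.3)² = 8.027 × 10⁷ MeV², so pc = 8959 MeV.
λ = hc/(pc) = 1240 MeV·fm / 8959 MeV = 0.138 fm.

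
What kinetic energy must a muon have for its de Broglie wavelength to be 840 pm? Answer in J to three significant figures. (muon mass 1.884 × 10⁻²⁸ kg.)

p = h/λ = 6.626 × 10⁻³⁴ / 8.400 × 10⁻¹⁰ = 7.888 × 10⁻²⁵ kg·m/s.
KE = p²/(2m) = (7.888 × 10⁻²⁵)² / (2 × 1.884 × 10⁻²⁸) = 1.651 × 10⁻²¹ J = 1.65 × 10⁻²¹ J.

KE = 1.65 × 10⁻²¹ J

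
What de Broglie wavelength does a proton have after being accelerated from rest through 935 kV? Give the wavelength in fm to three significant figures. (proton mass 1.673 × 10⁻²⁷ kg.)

KE = eV = 1.602 × 10⁻¹⁹ × 9.350 × 10⁵ = 1.498 × 10⁻¹³ J.
p = √(2mKE) = √(2 × 1.673 × 10⁻²⁷ × 1.498 × 10⁻¹³) = 2.239 × 10⁻²⁰ kg·m/s.
λ = h/p = 6.626 × 10⁻³⁴ / 2.239 × 10⁻²⁰ = 2.96 × 10⁻¹⁴ m = 29.6 fm.

λ = 29.6 fm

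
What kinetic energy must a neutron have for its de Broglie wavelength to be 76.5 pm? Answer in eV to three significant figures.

p = h/λ = 6.626 × 10⁻³⁴ / 7.650 × 10⁻¹¹ = 8.661 × 10⁻²⁴ kg·m/s.
KE = p²/(2m) = (8.661 × 10⁻²⁴)² / (2 × 1.675 × 10⁻²⁷) = 2.239 × 10⁻²⁰ J = 0.140 eV.

KE = 0.140 eV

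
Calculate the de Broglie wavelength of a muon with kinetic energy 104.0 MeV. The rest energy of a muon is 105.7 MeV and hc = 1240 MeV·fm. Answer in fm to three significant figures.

Total energy E = KE + m₀c² = 104.0 + 105.7 = 209.7 MeV.
(pc)² = E² − (m₀c²)² = (209.7)² − (105.7)² = 3.280 × 10⁴ MeV², so pc = 181.1 MeV.
λ = hc/(pc) = 1240 MeV·fm / 181.1 MeV = 6.85 fm.

λ = 6.85 fm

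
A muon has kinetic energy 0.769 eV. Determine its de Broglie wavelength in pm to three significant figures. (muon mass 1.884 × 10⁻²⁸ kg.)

λ = 97.3 pm

KE = 0.769 eV = 1.232 × 10⁻¹⁹ J.
p = √(2mKE) = √(2 × 1.884 × 10⁻²⁸ × 1.232 × 10⁻¹⁹) = 6.813 × 10⁻²⁴ kg·m/s.
λ = h/p = 6.626 × 10⁻³⁴ / 6.813 × 10⁻²⁴ = 9.73 × 10⁻¹¹ m = 97.3 pm.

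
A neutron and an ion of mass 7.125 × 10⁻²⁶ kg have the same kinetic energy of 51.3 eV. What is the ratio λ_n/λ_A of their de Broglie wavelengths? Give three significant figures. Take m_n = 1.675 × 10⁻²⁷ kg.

λ_n/λ_A = 6.52

At fixed KE, p = √(2mKE) so λ = h/p ∝ 1/√m.
λ_n/λ_A = √(m_A/m_n) = √(7.125 × 10⁻²⁶/1.675 × 10⁻²⁷) = √(42.54) = 6.52.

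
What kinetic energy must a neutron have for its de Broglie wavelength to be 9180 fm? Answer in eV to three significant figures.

p = h/λ = 6.626 × 10⁻³⁴ / 9.180 × 10⁻¹² = 7.218 × 10⁻²³ kg·m/s.
KE = p²/(2m) = (7.218 × 10⁻²³)² / (2 × 1.675 × 10⁻²⁷) = 1.555 × 10⁻¹⁸ J = 9.71 eV.

KE = 9.71 eV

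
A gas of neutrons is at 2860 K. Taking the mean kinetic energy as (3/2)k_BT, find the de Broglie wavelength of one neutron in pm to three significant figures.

λ = 47.0 pm

KE = (3/2)k_BT = 1.5 × 1.381 × 10⁻²³ × 2860 = 5.924 × 10⁻²⁰ J.
p = √(2mKE) = √(2 × 1.675 × 10⁻²⁷ × 5.924 × 10⁻²⁰) = 1.409 × 10⁻²³ kg·m/s.
λ = h/p = 4.70 × 10⁻¹¹ m = 47.0 pm.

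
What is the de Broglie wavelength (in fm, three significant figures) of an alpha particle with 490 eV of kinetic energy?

KE = 490 eV = 7.850 × 10⁻¹⁷ J.
p = √(2mKE) = √(2 × 6.645 × 10⁻²⁷ × 7.850 × 10⁻¹⁷) = 1.021 × 10⁻²¹ kg·m/s.
λ = h/p = 6.626 × 10⁻³⁴ / 1.021 × 10⁻²¹ = 6.49 × 10⁻¹³ m = 649 fm.

λ = 649 fm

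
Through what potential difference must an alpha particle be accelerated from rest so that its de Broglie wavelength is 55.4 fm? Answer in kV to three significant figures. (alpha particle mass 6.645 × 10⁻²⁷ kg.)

V = 33.6 kV

p = h/λ = 6.626 × 10⁻³⁴ / 5.540 × 10⁻¹⁴ = 1.196 × 10⁻²⁰ kg·m/s.
KE = p²/(2m) = 1.076 × 10⁻¹⁴ J.
V = KE/2e = 1.076 × 10⁻¹⁴ / (2 × 1.602 × 10⁻¹⁹) = 33.6 kV.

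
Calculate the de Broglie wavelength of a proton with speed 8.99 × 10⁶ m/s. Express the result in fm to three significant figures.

λ = 44.1 fm

p = mv = 1.673 × 10⁻²⁷ × 8.99 × 10⁶ = 1.504 × 10⁻²⁰ kg·m/s.
λ = h/p = 6.626 × 10⁻³⁴ / 1.504 × 10⁻²⁰ = 4.41 × 10⁻¹⁴ m = 44.1 fm.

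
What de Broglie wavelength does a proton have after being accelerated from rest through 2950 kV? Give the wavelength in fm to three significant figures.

KE = eV = 1.602 × 10⁻¹⁹ × 2.950 × 10⁶ = 4.726 × 10⁻¹³ J.
p = √(2mKE) = √(2 × 1.673 × 10⁻²⁷ × 4.726 × 10⁻¹³) = 3.977 × 10⁻²⁰ kg·m/s.
λ = h/p = 6.626 × 10⁻³⁴ / 3.977 × 10⁻²⁰ = 1.67 × 10⁻¹⁴ m = 16.7 fm.

λ = 16.7 fm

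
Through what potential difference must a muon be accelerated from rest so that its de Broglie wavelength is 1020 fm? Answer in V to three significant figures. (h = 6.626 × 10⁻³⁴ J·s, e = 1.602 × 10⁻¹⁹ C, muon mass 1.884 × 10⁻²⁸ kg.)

V = 6990 V

p = h/λ = 6.626 × 10⁻³⁴ / 1.020 × 10⁻¹² = 6.496 × 10⁻²² kg·m/s.
KE = p²/(2m) = 1.120 × 10⁻¹⁵ J.
V = KE/e = 1.120 × 10⁻¹⁵ / (1.602 × 10⁻¹⁹) = 6990 V.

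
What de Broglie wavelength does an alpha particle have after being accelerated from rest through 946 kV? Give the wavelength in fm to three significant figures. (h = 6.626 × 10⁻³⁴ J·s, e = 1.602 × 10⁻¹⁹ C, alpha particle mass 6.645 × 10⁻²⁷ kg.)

λ = 10.4 fm

KE = 2eV = 2 × 1.602 × 10⁻¹⁹ × 9.460 × 10⁵ = 3.031 × 10⁻¹³ J.
p = √(2mKE) = √(2 × 6.645 × 10⁻²⁷ × 3.031 × 10⁻¹³) = 6.347 × 10⁻²⁰ kg·m/s.
λ = h/p = 6.626 × 10⁻³⁴ / 6.347 × 10⁻²⁰ = 1.04 × 10⁻¹⁴ m = 10.4 fm.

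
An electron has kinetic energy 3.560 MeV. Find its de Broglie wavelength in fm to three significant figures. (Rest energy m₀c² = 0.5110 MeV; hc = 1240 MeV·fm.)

λ = 307 fm

Total energy E = KE + m₀c² = 3.560 + 0.5110 = 4.0710 MeV.
(pc)² = E² − (m₀c²)² = (4.0710)² − (0.5110)² = 16.31 MeV², so pc = 4.039 MeV.
λ = hc/(pc) = 1240 MeV·fm / 4.039 MeV = 307 fm.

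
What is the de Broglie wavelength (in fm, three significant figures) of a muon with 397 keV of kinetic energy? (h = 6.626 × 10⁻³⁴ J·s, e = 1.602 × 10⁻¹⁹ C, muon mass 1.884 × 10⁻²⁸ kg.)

KE = 397 keV = 6.360 × 10⁻¹⁴ J.
p = √(2mKE) = √(2 × 1.884 × 10⁻²⁸ × 6.360 × 10⁻¹⁴) = 4.895 × 10⁻²¹ kg·m/s.
λ = h/p = 6.626 × 10⁻³⁴ / 4.895 × 10⁻²¹ = 1.35 × 10⁻¹³ m = 135 fm.

λ = 135 fm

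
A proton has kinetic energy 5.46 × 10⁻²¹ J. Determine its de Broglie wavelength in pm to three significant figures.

λ = 155 pm

p = √(2mKE) = √(2 × 1.673 × 10⁻²⁷ × 5.460 × 10⁻²¹) = 4.274 × 10⁻²⁴ kg·m/s.
λ = h/p = 6.626 × 10⁻³⁴ / 4.274 × 10⁻²⁴ = 1.55 × 10⁻¹⁰ m = 155 pm.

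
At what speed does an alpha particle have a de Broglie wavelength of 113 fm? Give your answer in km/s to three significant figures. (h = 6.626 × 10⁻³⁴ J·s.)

v = 882 km/s

p = h/λ = 6.626 × 10⁻³⁴ / 1.130 × 10⁻¹³ = 5.864 × 10⁻²¹ kg·m/s.
v = p/m = 5.864 × 10⁻²¹ / 6.645 × 10⁻²⁷ = 8.82 × 10⁵ m/s = 882 km/s.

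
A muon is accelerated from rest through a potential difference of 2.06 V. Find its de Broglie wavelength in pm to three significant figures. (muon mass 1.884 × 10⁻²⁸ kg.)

λ = 59.4 pm

KE = eV = 1.602 × 10⁻¹⁹ × 2.060 = 3.300 × 10⁻¹⁹ J.
p = √(2mKE) = √(2 × 1.884 × 10⁻²⁸ × 3.300 × 10⁻¹⁹) = 1.115 × 10⁻²³ kg·m/s.
λ = h/p = 6.626 × 10⁻³⁴ / 1.115 × 10⁻²³ = 5.94 × 10⁻¹¹ m = 59.4 pm.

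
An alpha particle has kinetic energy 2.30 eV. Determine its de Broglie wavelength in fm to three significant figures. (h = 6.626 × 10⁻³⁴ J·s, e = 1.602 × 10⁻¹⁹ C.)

KE = 2.30 eV = 3.685 × 10⁻¹⁹ J.
p = √(2mKE) = √(2 × 6.645 × 10⁻²⁷ × 3.685 × 10⁻¹⁹) = 6.998 × 10⁻²³ kg·m/s.
λ = h/p = 6.626 × 10⁻³⁴ / 6.998 × 10⁻²³ = 9.47 × 10⁻¹² m = 9470 fm.

λ = 9470 fm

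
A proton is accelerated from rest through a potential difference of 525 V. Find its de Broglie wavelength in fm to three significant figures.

KE = eV = 1.602 × 10⁻¹⁹ × 525.0 = 8.411 × 10⁻¹⁷ J.
p = √(2mKE) = √(2 × 1.673 × 10⁻²⁷ × 8.411 × 10⁻¹⁷) = 5.305 × 10⁻²² kg·m/s.
λ = h/p = 6.626 × 10⁻³⁴ / 5.305 × 10⁻²² = 1.25 × 10⁻¹² m = 1250 fm.

λ = 1250 fm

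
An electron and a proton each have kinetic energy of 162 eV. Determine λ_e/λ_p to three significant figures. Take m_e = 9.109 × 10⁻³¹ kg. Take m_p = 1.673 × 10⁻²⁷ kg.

At fixed KE, p = √(2mKE) so λ = h/p ∝ 1/√m.
λ_e/λ_p = √(m_p/m_e) = √(1.673 × 10⁻²⁷/9.109 × 10⁻³¹) = √(1837) = 42.9.

λ_e/λ_p = 42.9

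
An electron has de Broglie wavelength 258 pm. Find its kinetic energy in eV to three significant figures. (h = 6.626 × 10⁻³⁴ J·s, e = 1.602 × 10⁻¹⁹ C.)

p = h/λ = 6.626 × 10⁻³⁴ / 2.580 × 10⁻¹⁰ = 2.568 × 10⁻²⁴ kg·m/s.
KE = p²/(2m) = (2.568 × 10⁻²⁴)² / (2 × 9.109 × 10⁻³¹) = 3.620 × 10⁻¹⁸ J = 22.6 eV.

KE = 22.6 eV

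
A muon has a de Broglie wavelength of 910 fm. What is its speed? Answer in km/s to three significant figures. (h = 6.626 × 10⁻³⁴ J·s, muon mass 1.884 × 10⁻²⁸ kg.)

p = h/λ = 6.626 × 10⁻³⁴ / 9.100 × 10⁻¹³ = 7.281 × 10⁻²² kg·m/s.
v = p/m = 7.281 × 10⁻²² / 1.884 × 10⁻²⁸ = 3.86 × 10⁶ m/s = 3860 km/s.

v = 3860 km/s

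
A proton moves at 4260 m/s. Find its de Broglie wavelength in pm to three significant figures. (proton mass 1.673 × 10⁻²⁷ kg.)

p = mv = 1.673 × 10⁻²⁷ × 4260 = 7.127 × 10⁻²⁴ kg·m/s.
λ = h/p = 6.626 × 10⁻³⁴ / 7.127 × 10⁻²⁴ = 9.30 × 10⁻¹¹ m = 93.0 pm.

λ = 93.0 pm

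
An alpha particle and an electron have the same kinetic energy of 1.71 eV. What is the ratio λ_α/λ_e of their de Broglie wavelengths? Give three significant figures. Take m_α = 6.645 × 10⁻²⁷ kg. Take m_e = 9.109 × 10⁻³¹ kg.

At fixed KE, p = √(2mKE) so λ = h/p ∝ 1/√m.
λ_α/λ_e = √(m_e/m_α) = √(9.109 × 10⁻³¹/6.645 × 10⁻²⁷) = √(1.371 × 10⁻⁴) = 0.0117.

λ_α/λ_e = 0.0117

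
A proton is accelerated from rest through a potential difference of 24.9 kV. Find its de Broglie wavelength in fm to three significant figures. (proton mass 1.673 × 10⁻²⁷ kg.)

KE = eV = 1.602 × 10⁻¹⁹ × 2.490 × 10⁴ = 3.989 × 10⁻¹⁵ J.
p = √(2mKE) = √(2 × 1.673 × 10⁻²⁷ × 3.989 × 10⁻¹⁵) = 3.653 × 10⁻²¹ kg·m/s.
λ = h/p = 6.626 × 10⁻³⁴ / 3.653 × 10⁻²¹ = 1.81 × 10⁻¹³ m = 181 fm.

λ = 181 fm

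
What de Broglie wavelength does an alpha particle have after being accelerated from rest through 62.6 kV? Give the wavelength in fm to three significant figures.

KE = 2eV = 2 × 1.602 × 10⁻¹⁹ × 6.260 × 10⁴ = 2.006 × 10⁻¹⁴ J.
p = √(2mKE) = √(2 × 6.645 × 10⁻²⁷ × 2.006 × 10⁻¹⁴) = 1.633 × 10⁻²⁰ kg·m/s.
λ = h/p = 6.626 × 10⁻³⁴ / 1.633 × 10⁻²⁰ = 4.06 × 10⁻¹⁴ m = 40.6 fm.

λ = 40.6 fm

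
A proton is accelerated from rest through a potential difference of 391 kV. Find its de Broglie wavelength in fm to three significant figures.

KE = eV = 1.602 × 10⁻¹⁹ × 3.910 × 10⁵ = 6.264 × 10⁻¹⁴ J.
p = √(2mKE) = √(2 × 1.673 × 10⁻²⁷ × 6.264 × 10⁻¹⁴) = 1.448 × 10⁻²⁰ kg·m/s.
λ = h/p = 6.626 × 10⁻³⁴ / 1.448 × 10⁻²⁰ = 4.58 × 10⁻¹⁴ m = 45.8 fm.

λ = 45.8 fm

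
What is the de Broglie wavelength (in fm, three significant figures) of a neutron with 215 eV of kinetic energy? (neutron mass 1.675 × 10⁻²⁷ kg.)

λ = 1950 fm

KE = 215 eV = 3.444 × 10⁻¹⁷ J.
p = √(2mKE) = √(2 × 1.675 × 10⁻²⁷ × 3.444 × 10⁻¹⁷) = 3.397 × 10⁻²² kg·m/s.
λ = h/p = 6.626 × 10⁻³⁴ / 3.397 × 10⁻²² = 1.95 × 10⁻¹² m = 1950 fm.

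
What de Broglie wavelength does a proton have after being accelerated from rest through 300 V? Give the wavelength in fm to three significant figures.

λ = 1650 fm

KE = eV = 1.602 × 10⁻¹⁹ × 300.0 = 4.806 × 10⁻¹⁷ J.
p = √(2mKE) = √(2 × 1.673 × 10⁻²⁷ × 4.806 × 10⁻¹⁷) = 4.010 × 10⁻²² kg·m/s.
λ = h/p = 6.626 × 10⁻³⁴ / 4.010 × 10⁻²² = 1.65 × 10⁻¹² m = 1650 fm.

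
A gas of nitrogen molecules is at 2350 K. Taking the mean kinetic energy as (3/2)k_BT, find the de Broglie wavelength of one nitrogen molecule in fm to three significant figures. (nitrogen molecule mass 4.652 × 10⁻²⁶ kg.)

KE = (3/2)k_BT = 1.5 × 1.381 × 10⁻²³ × 2350 = 4.868 × 10⁻²⁰ J.
p = √(2mKE) = √(2 × 4.652 × 10⁻²⁶ × 4.868 × 10⁻²⁰) = 6.730 × 10⁻²³ kg·m/s.
λ = h/p = 9.85 × 10⁻¹² m = 9850 fm.

λ = 9850 fm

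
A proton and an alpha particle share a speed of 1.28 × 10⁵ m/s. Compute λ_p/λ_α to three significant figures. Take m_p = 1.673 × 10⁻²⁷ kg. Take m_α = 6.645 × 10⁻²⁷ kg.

At fixed v, p = mv so λ = h/(mv) ∝ 1/m.
λ_p/λ_α = m_α/m_p = 6.645 × 10⁻²⁷/1.673 × 10⁻²⁷ = 3.97.

λ_p/λ_α = 3.97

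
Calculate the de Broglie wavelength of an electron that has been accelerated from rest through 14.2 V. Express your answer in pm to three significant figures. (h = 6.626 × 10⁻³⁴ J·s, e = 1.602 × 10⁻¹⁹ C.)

KE = eV = 1.602 × 10⁻¹⁹ × 14.20 = 2.275 × 10⁻¹⁸ J.
p = √(2mKE) = √(2 × 9.109 × 10⁻³¹ × 2.275 × 10⁻¹⁸) = 2.036 × 10⁻²⁴ kg·m/s.
λ = h/p = 6.626 × 10⁻³⁴ / 2.036 × 10⁻²⁴ = 3.25 × 10⁻¹⁰ m = 325 pm.

λ = 325 pm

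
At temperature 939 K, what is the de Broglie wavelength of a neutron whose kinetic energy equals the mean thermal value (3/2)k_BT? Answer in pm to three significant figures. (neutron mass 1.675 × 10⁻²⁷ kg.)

λ = 82.1 pm

KE = (3/2)k_BT = 1.5 × 1.381 × 10⁻²³ × 939 = 1.945 × 10⁻²⁰ J.
p = √(2mKE) = √(2 × 1.675 × 10⁻²⁷ × 1.945 × 10⁻²⁰) = 8.072 × 10⁻²⁴ kg·m/s.
λ = h/p = 8.21 × 10⁻¹¹ m = 82.1 pm.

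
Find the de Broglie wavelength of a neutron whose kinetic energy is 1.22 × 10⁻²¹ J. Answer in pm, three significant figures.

p = √(2mKE) = √(2 × 1.675 × 10⁻²⁷ × 1.220 × 10⁻²¹) = 2.022 × 10⁻²⁴ kg·m/s.
λ = h/p = 6.626 × 10⁻³⁴ / 2.022 × 10⁻²⁴ = 3.28 × 10⁻¹⁰ m = 328 pm.

λ = 328 pm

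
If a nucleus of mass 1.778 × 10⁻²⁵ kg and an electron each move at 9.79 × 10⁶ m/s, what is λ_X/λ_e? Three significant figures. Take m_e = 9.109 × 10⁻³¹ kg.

λ_X/λ_e = 5.12 × 10⁻⁶

At fixed v, p = mv so λ = h/(mv) ∝ 1/m.
λ_X/λ_e = m_e/m_X = 9.109 × 10⁻³¹/1.778 × 10⁻²⁵ = 5.12 × 10⁻⁶.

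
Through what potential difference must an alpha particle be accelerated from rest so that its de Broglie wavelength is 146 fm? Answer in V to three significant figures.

V = 4840 V

p = h/λ = 6.626 × 10⁻³⁴ / 1.460 × 10⁻¹³ = 4.538 × 10⁻²¹ kg·m/s.
KE = p²/(2m) = 1.550 × 10⁻¹⁵ J.
V = KE/2e = 1.550 × 10⁻¹⁵ / (2 × 1.602 × 10⁻¹⁹) = 4840 V.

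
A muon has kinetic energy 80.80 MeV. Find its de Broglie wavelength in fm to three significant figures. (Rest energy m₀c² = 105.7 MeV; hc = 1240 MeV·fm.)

Total energy E = KE + m₀c² = 80.80 + 105.7 = 186.50 MeV.
(pc)² = E² − (m₀c²)² = (186.50)² − (105.7)² = 2.361 × 10⁴ MeV², so pc = 153.7 MeV.
λ = hc/(pc) = 1240 MeV·fm / 153.7 MeV = 8.07 fm.

λ = 8.07 fm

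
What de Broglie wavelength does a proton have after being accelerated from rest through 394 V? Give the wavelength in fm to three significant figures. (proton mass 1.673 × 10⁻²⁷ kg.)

λ = 1440 fm

KE = eV = 1.602 × 10⁻¹⁹ × 394.0 = 6.312 × 10⁻¹⁷ J.
p = √(2mKE) = √(2 × 1.673 × 10⁻²⁷ × 6.312 × 10⁻¹⁷) = 4.596 × 10⁻²² kg·m/s.
λ = h/p = 6.626 × 10⁻³⁴ / 4.596 × 10⁻²² = 1.44 × 10⁻¹² m = 1440 fm.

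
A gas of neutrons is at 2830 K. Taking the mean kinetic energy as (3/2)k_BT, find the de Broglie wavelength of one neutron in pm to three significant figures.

KE = (3/2)k_BT = 1.5 × 1.381 × 10⁻²³ × 2830 = 5.862 × 10⁻²⁰ J.
p = √(2mKE) = √(2 × 1.675 × 10⁻²⁷ × 5.862 × 10⁻²⁰) = 1.401 × 10⁻²³ kg·m/s.
λ = h/p = 4.73 × 10⁻¹¹ m = 47.3 pm.

λ = 47.3 pm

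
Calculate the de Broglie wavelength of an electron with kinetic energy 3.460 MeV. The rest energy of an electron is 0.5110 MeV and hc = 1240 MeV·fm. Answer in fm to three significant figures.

Total energy E = KE + m₀c² = 3.460 + 0.5110 = 3.9710 MeV.
(pc)² = E² − (m₀c²)² = (3.9710)² − (0.5110)² = 15.51 MeV², so pc = 3.938 MeV.
λ = hc/(pc) = 1240 MeV·fm / 3.938 MeV = 315 fm.

λ = 315 fm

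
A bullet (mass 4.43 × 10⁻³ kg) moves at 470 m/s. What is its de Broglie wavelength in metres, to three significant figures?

p = mv = 4.43 × 10⁻³ × 470 = 2.082 kg·m/s.
λ = h/p = 6.626 × 10⁻³⁴ / 2.082 = 3.18 × 10⁻³⁴ m.

λ = 3.18 × 10⁻³⁴ m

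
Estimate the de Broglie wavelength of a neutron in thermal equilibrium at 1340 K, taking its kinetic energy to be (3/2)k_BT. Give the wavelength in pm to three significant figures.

KE = (3/2)k_BT = 1.5 × 1.381 × 10⁻²³ × 1340 = 2.776 × 10⁻²⁰ J.
p = √(2mKE) = √(2 × 1.675 × 10⁻²⁷ × 2.776 × 10⁻²⁰) = 9.643 × 10⁻²⁴ kg·m/s.
λ = h/p = 6.87 × 10⁻¹¹ m = 68.7 pm.

λ = 68.7 pm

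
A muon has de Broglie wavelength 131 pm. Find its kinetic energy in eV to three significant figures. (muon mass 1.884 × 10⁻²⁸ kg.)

p = h/λ = 6.626 × 10⁻³⁴ / 1.310 × 10⁻¹⁰ = 5.058 × 10⁻²⁴ kg·m/s.
KE = p²/(2m) = (5.058 × 10⁻²⁴)² / (2 × 1.884 × 10⁻²⁸) = 6.790 × 10⁻²⁰ J = 0.424 eV.

KE = 0.424 eV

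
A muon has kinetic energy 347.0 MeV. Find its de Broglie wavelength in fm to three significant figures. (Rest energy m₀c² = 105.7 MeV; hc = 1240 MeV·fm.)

λ = 2.82 fm

Total energy E = KE + m₀c² = 347.0 + 105.7 = 452.7 MeV.
(pc)² = E² − (m₀c²)² = (452.7)² − (105.7)² = 1.938 × 10⁵ MeV², so pc = 440.2 MeV.
λ = hc/(pc) = 1240 MeV·fm / 440.2 MeV = 2.82 fm.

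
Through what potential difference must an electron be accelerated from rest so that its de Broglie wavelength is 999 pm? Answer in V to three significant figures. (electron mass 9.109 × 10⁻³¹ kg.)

V = 1.51 V

p = h/λ = 6.626 × 10⁻³⁴ / 9.990 × 10⁻¹⁰ = 6.633 × 10⁻²⁵ kg·m/s.
KE = p²/(2m) = 2.415 × 10⁻¹⁹ J.
V = KE/e = 2.415 × 10⁻¹⁹ / (1.602 × 10⁻¹⁹) = 1.51 V.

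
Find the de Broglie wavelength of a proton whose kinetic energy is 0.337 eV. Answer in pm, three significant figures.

λ = 49.3 pm

KE = 0.337 eV = 5.399 × 10⁻²⁰ J.
p = √(2mKE) = √(2 × 1.673 × 10⁻²⁷ × 5.399 × 10⁻²⁰) = 1.344 × 10⁻²³ kg·m/s.
λ = h/p = 6.626 × 10⁻³⁴ / 1.344 × 10⁻²³ = 4.93 × 10⁻¹¹ m = 49.3 pm.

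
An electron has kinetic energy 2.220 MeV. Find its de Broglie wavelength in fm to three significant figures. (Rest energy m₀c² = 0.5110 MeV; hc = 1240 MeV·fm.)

λ = 462 fm

Total energy E = KE + m₀c² = 2.220 + 0.5110 = 2.7310 MeV.
(pc)² = E² − (m₀c²)² = (2.7310)² − (0.5110)² = 7.197 MeV², so pc = 2.683 MeV.
λ = hc/(pc) = 1240 MeV·fm / 2.683 MeV = 462 fm.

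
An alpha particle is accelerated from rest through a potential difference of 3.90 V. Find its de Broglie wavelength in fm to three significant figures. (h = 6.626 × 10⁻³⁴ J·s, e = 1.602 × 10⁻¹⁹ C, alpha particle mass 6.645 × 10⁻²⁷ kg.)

λ = 5140 fm

KE = 2eV = 2 × 1.602 × 10⁻¹⁹ × 3.900 = 1.250 × 10⁻¹⁸ J.
p = √(2mKE) = √(2 × 6.645 × 10⁻²⁷ × 1.250 × 10⁻¹⁸) = 1.289 × 10⁻²² kg·m/s.
λ = h/p = 6.626 × 10⁻³⁴ / 1.289 × 10⁻²² = 5.14 × 10⁻¹² m = 5140 fm.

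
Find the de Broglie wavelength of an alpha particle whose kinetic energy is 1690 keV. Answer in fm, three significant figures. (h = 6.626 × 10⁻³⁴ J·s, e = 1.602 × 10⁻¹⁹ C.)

λ = 11.0 fm

KE = 1690 keV = 2.707 × 10⁻¹³ J.
p = √(2mKE) = √(2 × 6.645 × 10⁻²⁷ × 2.707 × 10⁻¹³) = 5.998 × 10⁻²⁰ kg·m/s.
λ = h/p = 6.626 × 10⁻³⁴ / 5.998 × 10⁻²⁰ = 1.10 × 10⁻¹⁴ m = 11.0 fm.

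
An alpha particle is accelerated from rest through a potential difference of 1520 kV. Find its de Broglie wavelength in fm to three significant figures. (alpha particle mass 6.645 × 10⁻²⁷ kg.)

KE = 2eV = 2 × 1.602 × 10⁻¹⁹ × 1.520 × 10⁶ = 4.870 × 10⁻¹³ J.
p = √(2mKE) = √(2 × 6.645 × 10⁻²⁷ × 4.870 × 10⁻¹³) = 8.045 × 10⁻²⁰ kg·m/s.
λ = h/p = 6.626 × 10⁻³⁴ / 8.045 × 10⁻²⁰ = 8.24 × 10⁻¹⁵ m = 8.24 fm.

λ = 8.24 fm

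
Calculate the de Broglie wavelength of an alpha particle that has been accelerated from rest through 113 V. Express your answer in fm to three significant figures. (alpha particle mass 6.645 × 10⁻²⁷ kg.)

KE = 2eV = 2 × 1.602 × 10⁻¹⁹ × 113.0 = 3.621 × 10⁻¹⁷ J.
p = √(2mKE) = √(2 × 6.645 × 10⁻²⁷ × 3.621 × 10⁻¹⁷) = 6.937 × 10⁻²² kg·m/s.
λ = h/p = 6.626 × 10⁻³⁴ / 6.937 × 10⁻²² = 9.55 × 10⁻¹³ m = 955 fm.

λ = 955 fm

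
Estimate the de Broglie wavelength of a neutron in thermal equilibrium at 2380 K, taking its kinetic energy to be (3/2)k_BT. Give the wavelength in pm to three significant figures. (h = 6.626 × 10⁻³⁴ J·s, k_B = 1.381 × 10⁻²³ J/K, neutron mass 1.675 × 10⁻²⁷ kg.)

KE = (3/2)k_BT = 1.5 × 1.381 × 10⁻²³ × 2380 = 4.930 × 10⁻²⁰ J.
p = √(2mKE) = √(2 × 1.675 × 10⁻²⁷ × 4.930 × 10⁻²⁰) = 1.285 × 10⁻²³ kg·m/s.
λ = h/p = 5.16 × 10⁻¹¹ m = 51.6 pm.

λ = 51.6 pm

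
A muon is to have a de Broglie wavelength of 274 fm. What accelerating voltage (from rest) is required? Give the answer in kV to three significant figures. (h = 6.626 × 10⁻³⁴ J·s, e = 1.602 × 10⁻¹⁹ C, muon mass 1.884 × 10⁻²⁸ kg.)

V = 96.9 kV

p = h/λ = 6.626 × 10⁻³⁴ / 2.740 × 10⁻¹³ = 2.418 × 10⁻²¹ kg·m/s.
KE = p²/(2m) = 1.552 × 10⁻¹⁴ J.
V = KE/e = 1.552 × 10⁻¹⁴ / (1.602 × 10⁻¹⁹) = 96.9 kV.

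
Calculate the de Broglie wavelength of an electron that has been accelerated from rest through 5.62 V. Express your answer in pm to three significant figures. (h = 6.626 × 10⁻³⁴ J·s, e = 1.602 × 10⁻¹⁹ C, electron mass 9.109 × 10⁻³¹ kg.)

KE = eV = 1.602 × 10⁻¹⁹ × 5.620 = 9.003 × 10⁻¹⁹ J.
p = √(2mKE) = √(2 × 9.109 × 10⁻³¹ × 9.003 × 10⁻¹⁹) = 1.281 × 10⁻²⁴ kg·m/s.
λ = h/p = 6.626 × 10⁻³⁴ / 1.281 × 10⁻²⁴ = 5.17 × 10⁻¹⁰ m = 517 pm.

λ = 517 pm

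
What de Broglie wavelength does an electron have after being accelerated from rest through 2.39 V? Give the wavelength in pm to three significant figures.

λ = 793 pm

KE = eV = 1.602 × 10⁻¹⁹ × 2.390 = 3.829 × 10⁻¹⁹ J.
p = √(2mKE) = √(2 × 9.109 × 10⁻³¹ × 3.829 × 10⁻¹⁹) = 8.352 × 10⁻²⁵ kg·m/s.
λ = h/p = 6.626 × 10⁻³⁴ / 8.352 × 10⁻²⁵ = 7.93 × 10⁻¹⁰ m = 793 pm.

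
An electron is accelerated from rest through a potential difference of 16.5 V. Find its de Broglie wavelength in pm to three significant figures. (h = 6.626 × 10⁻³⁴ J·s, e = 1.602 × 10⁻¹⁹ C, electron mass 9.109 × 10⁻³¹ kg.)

λ = 302 pm

KE = eV = 1.602 × 10⁻¹⁹ × 16.50 = 2.643 × 10⁻¹⁸ J.
p = √(2mKE) = √(2 × 9.109 × 10⁻³¹ × 2.643 × 10⁻¹⁸) = 2.194 × 10⁻²⁴ kg·m/s.
λ = h/p = 6.626 × 10⁻³⁴ / 2.194 × 10⁻²⁴ = 3.02 × 10⁻¹⁰ m = 302 pm.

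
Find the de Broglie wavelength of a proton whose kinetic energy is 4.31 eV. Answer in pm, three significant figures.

λ = 13.8 pm

KE = 4.31 eV = 6.905 × 10⁻¹⁹ J.
p = √(2mKE) = √(2 × 1.673 × 10⁻²⁷ × 6.905 × 10⁻¹⁹) = 4.807 × 10⁻²³ kg·m/s.
λ = h/p = 6.626 × 10⁻³⁴ / 4.807 × 10⁻²³ = 1.38 × 10⁻¹¹ m = 13.8 pm.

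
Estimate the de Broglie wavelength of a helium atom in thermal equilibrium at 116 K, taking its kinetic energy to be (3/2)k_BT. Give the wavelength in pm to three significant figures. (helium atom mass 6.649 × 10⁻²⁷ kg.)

KE = (3/2)k_BT = 1.5 × 1.381 × 10⁻²³ × 116 = 2.403 × 10⁻²¹ J.
p = √(2mKE) = √(2 × 6.649 × 10⁻²⁷ × 2.403 × 10⁻²¹) = 5.653 × 10⁻²⁴ kg·m/s.
λ = h/p = 1.17 × 10⁻¹⁰ m = 117 pm.

λ = 117 pm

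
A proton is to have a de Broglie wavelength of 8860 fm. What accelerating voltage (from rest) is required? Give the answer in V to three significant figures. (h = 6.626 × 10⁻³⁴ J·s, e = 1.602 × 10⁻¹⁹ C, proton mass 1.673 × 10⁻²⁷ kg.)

V = 10.4 V

p = h/λ = 6.626 × 10⁻³⁴ / 8.860 × 10⁻¹² = 7.479 × 10⁻²³ kg·m/s.
KE = p²/(2m) = 1.672 × 10⁻¹⁸ J.
V = KE/e = 1.672 × 10⁻¹⁸ / (1.602 × 10⁻¹⁹) = 10.4 V.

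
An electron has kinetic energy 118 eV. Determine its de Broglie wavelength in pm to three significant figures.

λ = 113 pm

KE = 118 eV = 1.890 × 10⁻¹⁷ J.
p = √(2mKE) = √(2 × 9.109 × 10⁻³¹ × 1.890 × 10⁻¹⁷) = 5.868 × 10⁻²⁴ kg·m/s.
λ = h/p = 6.626 × 10⁻³⁴ / 5.868 × 10⁻²⁴ = 1.13 × 10⁻¹⁰ m = 113 pm.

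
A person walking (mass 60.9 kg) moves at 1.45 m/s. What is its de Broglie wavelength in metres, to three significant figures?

λ = 7.50 × 10⁻³⁶ m

p = mv = 60.9 × 1.45 = 8.830 × 10¹ kg·m/s.
λ = h/p = 6.626 × 10⁻³⁴ / 8.830 × 10¹ = 7.50 × 10⁻³⁶ m.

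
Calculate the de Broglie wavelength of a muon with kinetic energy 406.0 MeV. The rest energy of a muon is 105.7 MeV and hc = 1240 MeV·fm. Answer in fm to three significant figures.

λ = 2.48 fm

Total energy E = KE + m₀c² = 406.0 + 105.7 = 511.7 MeV.
(pc)² = E² − (m₀c²)² = (511.7)² − (105.7)² = 2.507 × 10⁵ MeV², so pc = 500.7 MeV.
λ = hc/(pc) = 1240 MeV·fm / 500.7 MeV = 2.48 fm.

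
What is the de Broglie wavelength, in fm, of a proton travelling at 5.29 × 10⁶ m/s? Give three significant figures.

p = mv = 1.673 × 10⁻²⁷ × 5.29 × 10⁶ = 8.850 × 10⁻²¹ kg·m/s.
λ = h/p = 6.626 × 10⁻³⁴ / 8.850 × 10⁻²¹ = 7.49 × 10⁻¹⁴ m = 74.9 fm.

λ = 74.9 fm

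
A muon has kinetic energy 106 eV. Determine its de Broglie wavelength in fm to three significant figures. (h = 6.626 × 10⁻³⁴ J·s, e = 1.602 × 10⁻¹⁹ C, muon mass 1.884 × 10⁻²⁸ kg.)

λ = 8280 fm

KE = 106 eV = 1.698 × 10⁻¹⁷ J.
p = √(2mKE) = √(2 × 1.884 × 10⁻²⁸ × 1.698 × 10⁻¹⁷) = 7.999 × 10⁻²³ kg·m/s.
λ = h/p = 6.626 × 10⁻³⁴ / 7.999 × 10⁻²³ = 8.28 × 10⁻¹² m = 8280 fm.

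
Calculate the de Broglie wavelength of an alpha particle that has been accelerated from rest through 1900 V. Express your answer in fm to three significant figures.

λ = 233 fm

KE = 2eV = 2 × 1.602 × 10⁻¹⁹ × 1900 = 6.088 × 10⁻¹⁶ J.
p = √(2mKE) = √(2 × 6.645 × 10⁻²⁷ × 6.088 × 10⁻¹⁶) = 2.844 × 10⁻²¹ kg·m/s.
λ = h/p = 6.626 × 10⁻³⁴ / 2.844 × 10⁻²¹ = 2.33 × 10⁻¹³ m = 233 fm.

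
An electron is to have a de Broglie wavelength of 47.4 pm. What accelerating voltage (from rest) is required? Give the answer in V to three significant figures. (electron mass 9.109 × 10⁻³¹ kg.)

V = 670 V

p = h/λ = 6.626 × 10⁻³⁴ / 4.740 × 10⁻¹¹ = 1.398 × 10⁻²³ kg·m/s.
KE = p²/(2m) = 1.073 × 10⁻¹⁶ J.
V = KE/e = 1.073 × 10⁻¹⁶ / (1.602 × 10⁻¹⁹) = 670 V.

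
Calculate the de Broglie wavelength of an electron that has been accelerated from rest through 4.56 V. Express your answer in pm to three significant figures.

λ = 574 pm

KE = eV = 1.602 × 10⁻¹⁹ × 4.560 = 7.305 × 10⁻¹⁹ J.
p = √(2mKE) = √(2 × 9.109 × 10⁻³¹ × 7.305 × 10⁻¹⁹) = 1.154 × 10⁻²⁴ kg·m/s.
λ = h/p = 6.626 × 10⁻³⁴ / 1.154 × 10⁻²⁴ = 5.74 × 10⁻¹⁰ m = 574 pm.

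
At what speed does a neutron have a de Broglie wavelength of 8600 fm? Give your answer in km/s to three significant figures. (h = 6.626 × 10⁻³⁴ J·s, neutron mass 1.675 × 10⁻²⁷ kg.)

v = 46.0 km/s

p = h/λ = 6.626 × 10⁻³⁴ / 8.600 × 10⁻¹² = 7.705 × 10⁻²³ kg·m/s.
v = p/m = 7.705 × 10⁻²³ / 1.675 × 10⁻²⁷ = 4.60 × 10⁴ m/s = 46.0 km/s.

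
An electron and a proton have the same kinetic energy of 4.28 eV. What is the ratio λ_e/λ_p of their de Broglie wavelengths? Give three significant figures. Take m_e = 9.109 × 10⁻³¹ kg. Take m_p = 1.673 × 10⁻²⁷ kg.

At fixed KE, p = √(2mKE) so λ = h/p ∝ 1/√m.
λ_e/λ_p = √(m_p/m_e) = √(1.673 × 10⁻²⁷/9.109 × 10⁻³¹) = √(1837) = 42.9.

λ_e/λ_p = 42.9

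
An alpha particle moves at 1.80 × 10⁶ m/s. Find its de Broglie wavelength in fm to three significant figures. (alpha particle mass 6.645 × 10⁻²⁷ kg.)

p = mv = 6.645 × 10⁻²⁷ × 1.80 × 10⁶ = 1.196 × 10⁻²⁰ kg·m/s.
λ = h/p = 6.626 × 10⁻³⁴ / 1.196 × 10⁻²⁰ = 5.54 × 10⁻¹⁴ m = 55.4 fm.

λ = 55.4 fm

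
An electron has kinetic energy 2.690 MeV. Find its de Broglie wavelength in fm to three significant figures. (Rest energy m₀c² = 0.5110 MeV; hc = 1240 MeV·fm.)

Total energy E = KE + m₀c² = 2.690 + 0.5110 = 3.2010 MeV.
(pc)² = E² − (m₀c²)² = (3.2010)² − (0.5110)² = 9.985 MeV², so pc = 3.160 MeV.
λ = hc/(pc) = 1240 MeV·fm / 3.160 MeV = 392 fm.

λ = 392 fm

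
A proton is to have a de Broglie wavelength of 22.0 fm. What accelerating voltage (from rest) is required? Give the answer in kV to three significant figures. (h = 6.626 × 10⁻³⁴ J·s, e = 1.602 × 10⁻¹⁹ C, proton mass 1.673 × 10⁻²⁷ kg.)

p = h/λ = 6.626 × 10⁻³⁴ / 2.200 × 10⁻¹⁴ = 3.012 × 10⁻²⁰ kg·m/s.
KE = p²/(2m) = 2.711 × 10⁻¹³ J.
V = KE/e = 2.711 × 10⁻¹³ / (1.602 × 10⁻¹⁹) = 1690 kV.

V = 1690 kV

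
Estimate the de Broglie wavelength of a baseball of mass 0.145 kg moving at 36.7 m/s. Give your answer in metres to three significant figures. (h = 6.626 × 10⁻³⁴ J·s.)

λ = 1.25 × 10⁻³⁴ m

p = mv = 0.145 × 36.7 = 5.322 kg·m/s.
λ = h/p = 6.626 × 10⁻³⁴ / 5.322 = 1.25 × 10⁻³⁴ m.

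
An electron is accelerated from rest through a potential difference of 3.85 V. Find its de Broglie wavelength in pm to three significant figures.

λ = 625 pm

KE = eV = 1.602 × 10⁻¹⁹ × 3.850 = 6.168 × 10⁻¹⁹ J.
p = √(2mKE) = √(2 × 9.109 × 10⁻³¹ × 6.168 × 10⁻¹⁹) = 1.060 × 10⁻²⁴ kg·m/s.
λ = h/p = 6.626 × 10⁻³⁴ / 1.060 × 10⁻²⁴ = 6.25 × 10⁻¹⁰ m = 625 pm.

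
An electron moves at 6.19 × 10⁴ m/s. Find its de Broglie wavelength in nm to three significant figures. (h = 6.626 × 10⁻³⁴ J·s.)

p = mv = 9.109 × 10⁻³¹ × 6.19 × 10⁴ = 5.638 × 10⁻²⁶ kg·m/s.
λ = h/p = 6.626 × 10⁻³⁴ / 5.638 × 10⁻²⁶ = 1.18 × 10⁻⁸ m = 11.8 nm.

λ = 11.8 nm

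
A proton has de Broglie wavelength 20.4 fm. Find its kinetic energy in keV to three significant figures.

KE = 1970 keV

p = h/λ = 6.626 × 10⁻³⁴ / 2.040 × 10⁻¹⁴ = 3.248 × 10⁻²⁰ kg·m/s.
KE = p²/(2m) = (3.248 × 10⁻²⁰)² / (2 × 1.673 × 10⁻²⁷) = 3.153 × 10⁻¹³ J = 1970 keV.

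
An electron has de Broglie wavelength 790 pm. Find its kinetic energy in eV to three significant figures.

KE = 2.41 eV

p = h/λ = 6.626 × 10⁻³⁴ / 7.900 × 10⁻¹⁰ = 8.387 × 10⁻²⁵ kg·m/s.
KE = p²/(2m) = (8.387 × 10⁻²⁵)² / (2 × 9.109 × 10⁻³¹) = 3.861 × 10⁻¹⁹ J = 2.41 eV.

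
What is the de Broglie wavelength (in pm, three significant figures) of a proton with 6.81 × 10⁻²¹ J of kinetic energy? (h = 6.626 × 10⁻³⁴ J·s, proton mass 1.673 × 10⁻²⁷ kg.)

p = √(2mKE) = √(2 × 1.673 × 10⁻²⁷ × 6.810 × 10⁻²¹) = 4.773 × 10⁻²⁴ kg·m/s.
λ = h/p = 6.626 × 10⁻³⁴ / 4.773 × 10⁻²⁴ = 1.39 × 10⁻¹⁰ m = 139 pm.

λ = 139 pm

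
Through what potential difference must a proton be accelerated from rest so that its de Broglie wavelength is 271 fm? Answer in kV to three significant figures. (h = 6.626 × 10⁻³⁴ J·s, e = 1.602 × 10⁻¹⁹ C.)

p = h/λ = 6.626 × 10⁻³⁴ / 2.710 × 10⁻¹³ = 2.445 × 10⁻²¹ kg·m/s.
KE = p²/(2m) = 1.787 × 10⁻¹⁵ J.
V = KE/e = 1.787 × 10⁻¹⁵ / (1.602 × 10⁻¹⁹) = 11.2 kV.

V = 11.2 kV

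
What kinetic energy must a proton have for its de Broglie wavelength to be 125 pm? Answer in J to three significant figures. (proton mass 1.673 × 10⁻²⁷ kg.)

p = h/λ = 6.626 × 10⁻³⁴ / 1.250 × 10⁻¹⁰ = 5.301 × 10⁻²⁴ kg·m/s.
KE = p²/(2m) = (5.301 × 10⁻²⁴)² / (2 × 1.673 × 10⁻²⁷) = 8.398 × 10⁻²¹ J = 8.40 × 10⁻²¹ J.

KE = 8.40 × 10⁻²¹ J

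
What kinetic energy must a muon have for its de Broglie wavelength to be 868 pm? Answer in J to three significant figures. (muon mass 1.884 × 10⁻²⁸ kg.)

KE = 1.55 × 10⁻²¹ J

p = h/λ = 6.626 × 10⁻³⁴ / 8.680 × 10⁻¹⁰ = 7.634 × 10⁻²⁵ kg·m/s.
KE = p²/(2m) = (7.634 × 10⁻²⁵)² / (2 × 1.884 × 10⁻²⁸) = 1.547 × 10⁻²¹ J = 1.55 × 10⁻²¹ J.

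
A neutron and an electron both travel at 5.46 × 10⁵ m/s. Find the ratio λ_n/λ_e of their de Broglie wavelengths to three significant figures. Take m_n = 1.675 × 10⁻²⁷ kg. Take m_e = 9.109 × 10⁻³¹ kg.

λ_n/λ_e = 5.44 × 10⁻⁴

At fixed v, p = mv so λ = h/(mv) ∝ 1/m.
λ_n/λ_e = m_e/m_n = 9.109 × 10⁻³¹/1.675 × 10⁻²⁷ = 5.44 × 10⁻⁴.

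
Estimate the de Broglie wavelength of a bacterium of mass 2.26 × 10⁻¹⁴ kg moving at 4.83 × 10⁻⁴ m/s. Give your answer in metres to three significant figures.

p = mv = 2.26 × 10⁻¹⁴ × 4.83 × 10⁻⁴ = 1.092 × 10⁻¹⁷ kg·m/s.
λ = h/p = 6.626 × 10⁻³⁴ / 1.092 × 10⁻¹⁷ = 6.07 × 10⁻¹⁷ m.

λ = 6.07 × 10⁻¹⁷ m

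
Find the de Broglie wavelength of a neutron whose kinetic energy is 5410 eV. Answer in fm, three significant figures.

λ = 389 fm

KE = 5410 eV = 8.667 × 10⁻¹⁶ J.
p = √(2mKE) = √(2 × 1.675 × 10⁻²⁷ × 8.667 × 10⁻¹⁶) = 1.704 × 10⁻²¹ kg·m/s.
λ = h/p = 6.626 × 10⁻³⁴ / 1.704 × 10⁻²¹ = 3.89 × 10⁻¹³ m = 389 fm.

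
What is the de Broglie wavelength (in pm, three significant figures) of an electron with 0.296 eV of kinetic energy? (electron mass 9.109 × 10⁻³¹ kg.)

λ = 2250 pm

KE = 0.296 eV = 4.742 × 10⁻²⁰ J.
p = √(2mKE) = √(2 × 9.109 × 10⁻³¹ × 4.742 × 10⁻²⁰) = 2.939 × 10⁻²⁵ kg·m/s.
λ = h/p = 6.626 × 10⁻³⁴ / 2.939 × 10⁻²⁵ = 2.25 × 10⁻⁹ m = 2250 pm.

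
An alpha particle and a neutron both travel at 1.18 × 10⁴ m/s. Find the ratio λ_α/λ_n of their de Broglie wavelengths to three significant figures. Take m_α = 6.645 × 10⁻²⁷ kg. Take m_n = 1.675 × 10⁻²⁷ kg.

λ_α/λ_n = 0.252

At fixed v, p = mv so λ = h/(mv) ∝ 1/m.
λ_α/λ_n = m_n/m_α = 1.675 × 10⁻²⁷/6.645 × 10⁻²⁷ = 0.252.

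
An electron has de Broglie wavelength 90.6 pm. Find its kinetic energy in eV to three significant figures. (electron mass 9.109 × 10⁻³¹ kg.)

KE = 183 eV

p = h/λ = 6.626 × 10⁻³⁴ / 9.060 × 10⁻¹¹ = 7.313 × 10⁻²⁴ kg·m/s.
KE = p²/(2m) = (7.313 × 10⁻²⁴)² / (2 × 9.109 × 10⁻³¹) = 2.936 × 10⁻¹⁷ J = 183 eV.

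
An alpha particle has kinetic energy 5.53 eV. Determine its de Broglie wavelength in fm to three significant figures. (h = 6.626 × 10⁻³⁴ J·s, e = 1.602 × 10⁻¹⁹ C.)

KE = 5.53 eV = 8.859 × 10⁻¹⁹ J.
p = √(2mKE) = √(2 × 6.645 × 10⁻²⁷ × 8.859 × 10⁻¹⁹) = 1.085 × 10⁻²² kg·m/s.
λ = h/p = 6.626 × 10⁻³⁴ / 1.085 × 10⁻²² = 6.11 × 10⁻¹² m = 6110 fm.

λ = 6110 fm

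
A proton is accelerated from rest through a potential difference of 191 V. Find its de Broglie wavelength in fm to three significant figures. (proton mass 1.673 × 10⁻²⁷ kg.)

KE = eV = 1.602 × 10⁻¹⁹ × 191.0 = 3.060 × 10⁻¹⁷ J.
p = √(2mKE) = √(2 × 1.673 × 10⁻²⁷ × 3.060 × 10⁻¹⁷) = 3.200 × 10⁻²² kg·m/s.
λ = h/p = 6.626 × 10⁻³⁴ / 3.200 × 10⁻²² = 2.07 × 10⁻¹² m = 2070 fm.

λ = 2070 fm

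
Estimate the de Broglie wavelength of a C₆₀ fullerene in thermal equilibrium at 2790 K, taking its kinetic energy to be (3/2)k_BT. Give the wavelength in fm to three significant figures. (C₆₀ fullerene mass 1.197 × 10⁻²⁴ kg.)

KE = (3/2)k_BT = 1.5 × 1.381 × 10⁻²³ × 2790 = 5.779 × 10⁻²⁰ J.
p = √(2mKE) = √(2 × 1.197 × 10⁻²⁴ × 5.779 × 10⁻²⁰) = 3.720 × 10⁻²² kg·m/s.
λ = h/p = 1.78 × 10⁻¹² m = 1780 fm.

λ = 1780 fm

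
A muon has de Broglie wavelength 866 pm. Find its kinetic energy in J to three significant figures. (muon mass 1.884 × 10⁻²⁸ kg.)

KE = 1.55 × 10⁻²¹ J

p = h/λ = 6.626 × 10⁻³⁴ / 8.660 × 10⁻¹⁰ = 7.651 × 10⁻²⁵ kg·m/s.
KE = p²/(2m) = (7.651 × 10⁻²⁵)² / (2 × 1.884 × 10⁻²⁸) = 1.554 × 10⁻²¹ J = 1.55 × 10⁻²¹ J.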